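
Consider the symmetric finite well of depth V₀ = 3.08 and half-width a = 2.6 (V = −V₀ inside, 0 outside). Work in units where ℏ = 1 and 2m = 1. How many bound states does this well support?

The dimensionless depth is z₀ = a√(2mV₀)/ℏ = 2.6 × √(3.080) = 4.563.
A new bound state (alternating even/odd) appears each time z₀ passes a multiple of π/2, so N = ⌊2z₀/π⌋ + 1 = ⌊2.905⌋ + 1 = 3.

N = 3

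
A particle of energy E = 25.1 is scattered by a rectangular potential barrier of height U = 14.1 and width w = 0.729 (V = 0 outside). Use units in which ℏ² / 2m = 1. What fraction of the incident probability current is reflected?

R = 0.0732

Above the barrier the interior wavenumber is k₂ = √(2m(E − U))/ℏ = 3.317, giving phase k₂w = 2.418.
Matching at both interfaces gives T⁻¹ = 1 + U² sin²(k₂w) / [4E(E − U)] = 1.079, hence T = 0.927.
R = 1 − T = 0.0732.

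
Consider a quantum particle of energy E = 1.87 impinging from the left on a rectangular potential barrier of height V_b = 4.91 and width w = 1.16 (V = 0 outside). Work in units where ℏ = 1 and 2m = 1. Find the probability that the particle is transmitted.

T = 0.0641

Since E < V_b the interior solution is evanescent with decay constant κ = √(2m(V_b − E))/ℏ = 1.744.
κw = 2.023, sinh(κw) = 3.713.
Matching ψ, ψ′ at both faces gives T = [1 + V_b² sinh²(κw) / (4E(V_b − E))]⁻¹ = 1/15.61 = 0.0641.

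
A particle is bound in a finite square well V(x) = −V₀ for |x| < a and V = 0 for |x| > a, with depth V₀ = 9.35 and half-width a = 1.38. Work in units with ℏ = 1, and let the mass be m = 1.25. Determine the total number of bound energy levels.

Define the well-strength parameter z₀ = (a/ℏ)√(2mV₀) = 1.38 × √(2·1.25·9.35) = 6.672.
The even/odd transcendental equations gain one root per π/2 in z₀, giving N = 1 + ⌊2z₀/π⌋ = 1 + ⌊4.248⌋ = 5.

N = 5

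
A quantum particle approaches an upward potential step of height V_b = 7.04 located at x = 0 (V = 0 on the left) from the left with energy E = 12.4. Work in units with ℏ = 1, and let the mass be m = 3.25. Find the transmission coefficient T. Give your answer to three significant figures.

The wavenumbers are k₁ = √(2mE)/ℏ = 8.978 on the left and k₂ = √(2m(E − V_b))/ℏ = 5.903 on the right.
Matching ψ and ψ′ at x = 0 gives r = (k₁ − k₂)/(k₁ + k₂), so R = r² = 0.04271 and T = 1 − R = 0.9573.

T = 0.957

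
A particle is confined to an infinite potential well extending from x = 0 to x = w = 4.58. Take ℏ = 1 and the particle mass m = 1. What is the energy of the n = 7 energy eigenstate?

E = 11.5

Requiring ψ(0) = ψ(w) = 0 quantises k = nπ/w, hence E_n = ℏ²k²/2m = n²π²ℏ²/(2mw²).
E_7 = 7² × π² / (2 × 1 × 4.58²) = 11.53.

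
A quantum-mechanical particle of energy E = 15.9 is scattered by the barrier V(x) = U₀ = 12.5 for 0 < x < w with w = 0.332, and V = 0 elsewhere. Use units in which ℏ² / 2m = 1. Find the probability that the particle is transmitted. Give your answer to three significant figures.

E > U₀: inside the barrier k₂ = √(2m(E − U₀))/ℏ = 1.844, k₂w = 0.6122.
T = [1 + U₀² sin²(k₂w) / (4E(E − U₀))]⁻¹ = 1/1.239 = 0.807.

T = 0.807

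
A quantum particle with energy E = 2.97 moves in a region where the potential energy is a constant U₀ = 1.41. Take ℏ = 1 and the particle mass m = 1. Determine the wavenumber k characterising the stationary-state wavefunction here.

k = 1.77

With E > U₀ the solution is oscillatory, ψ ∝ e^{±ikx} with k = √(2m(E − U₀))/ℏ.
k = √(2 × 1 × 1.56) = 1.766.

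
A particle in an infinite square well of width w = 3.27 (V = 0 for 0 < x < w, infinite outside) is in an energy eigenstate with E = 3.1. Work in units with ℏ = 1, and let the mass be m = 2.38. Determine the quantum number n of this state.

From E_n = n²π²ℏ²/(2mw²) invert to n = √(2mw²E)/(πℏ).
n = (3.27/π) × √(2 × 2.38 × 3.1) = 3.998 → n = 4.

n = 4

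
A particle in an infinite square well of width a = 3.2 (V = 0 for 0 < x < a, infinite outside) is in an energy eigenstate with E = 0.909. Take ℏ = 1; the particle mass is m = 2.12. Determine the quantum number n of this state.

For an infinite well E_n = n²π²ℏ²/(2ma²), so n = (a/πℏ)√(2mE).
n = (3.2/π) × √(2 × 2.12 × 0.909) = 2.000 → n = 2.

n = 2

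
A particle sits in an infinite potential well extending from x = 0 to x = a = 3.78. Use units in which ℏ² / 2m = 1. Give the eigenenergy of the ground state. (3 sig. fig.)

Requiring ψ(0) = ψ(a) = 0 quantises k = nπ/a, hence E_n = ℏ²k²/2m = n²π²ℏ²/(2ma²).
E_1 = 1² × π² / (2 × 0.5 × 3.78²) = 0.6907.

E = 0.691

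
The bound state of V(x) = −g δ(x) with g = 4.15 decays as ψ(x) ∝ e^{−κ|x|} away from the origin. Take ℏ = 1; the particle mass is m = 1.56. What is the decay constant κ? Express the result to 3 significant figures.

κ = 6.47

Integrate −(ℏ²/2m)ψ'' − gδ(x)ψ = Eψ from −ε to +ε: the ψ'' term gives ψ'(0⁺) − ψ'(0⁻) and the δ term gives −(2mg/ℏ²)ψ(0).
With ψ ∝ e^{−κ|x|} this yields −2κ = −2mg/ℏ², so κ = mg/ℏ² = 6.474.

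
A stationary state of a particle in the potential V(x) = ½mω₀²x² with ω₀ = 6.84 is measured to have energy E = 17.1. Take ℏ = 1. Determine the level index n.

n = 2

Invert E_n = (n + ½)ℏω₀: n = E/ℏω₀ − ½ = 2.000, so n = 2.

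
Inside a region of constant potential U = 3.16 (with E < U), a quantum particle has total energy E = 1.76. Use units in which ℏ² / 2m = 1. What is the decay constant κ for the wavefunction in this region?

κ = 1.18

Since E < U the TISE in this region is ψ'' = κ²ψ with κ = √(2m(U − E))/ℏ.
κ = √(2 × 0.5 × 1.4) = 1.183.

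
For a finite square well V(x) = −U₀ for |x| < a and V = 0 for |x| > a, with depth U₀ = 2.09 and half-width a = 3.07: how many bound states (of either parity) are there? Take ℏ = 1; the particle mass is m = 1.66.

N = 6

The dimensionless depth is z₀ = a√(2mU₀)/ℏ = 3.07 × √(6.939) = 8.087.
The even/odd transcendental equations gain one root per π/2 in z₀, giving N = 1 + ⌊2z₀/π⌋ = 1 + ⌊5.148⌋ = 6.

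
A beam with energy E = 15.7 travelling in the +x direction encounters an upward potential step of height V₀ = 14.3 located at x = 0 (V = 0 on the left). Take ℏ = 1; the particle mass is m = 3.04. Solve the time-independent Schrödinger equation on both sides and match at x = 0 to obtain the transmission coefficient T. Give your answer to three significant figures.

T = 0.708

On each side the TISE gives plane waves with k = √(2m(E − V))/ℏ: k₁ = √(2·3.04·15.7) = 9.770, k₂ = √(2·3.04·1.4) = 2.918.
Matching ψ and ψ′ at x = 0 gives r = (k₁ − k₂)/(k₁ + k₂), so R = r² = 0.2917 and T = 1 − R = 0.7083.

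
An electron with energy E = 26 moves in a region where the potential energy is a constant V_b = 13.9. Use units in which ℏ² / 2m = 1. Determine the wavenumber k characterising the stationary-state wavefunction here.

k = 3.48

With E > V_b the solution is oscillatory, ψ ∝ e^{±ikx} with k = √(2m(E − V_b))/ℏ.
k = √(2 × 0.5 × 12.1) = 3.479.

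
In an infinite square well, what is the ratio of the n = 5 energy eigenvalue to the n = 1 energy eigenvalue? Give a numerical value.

25

E_n = n²π²ℏ²/(2mL²) so the ratio is n₂²/n₁² = 25/1 = 25.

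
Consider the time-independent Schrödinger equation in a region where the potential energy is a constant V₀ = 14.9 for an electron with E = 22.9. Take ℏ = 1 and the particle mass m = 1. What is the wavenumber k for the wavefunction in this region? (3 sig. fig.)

k = 4.00

With E > V₀ the solution is oscillatory, ψ ∝ e^{±ikx} with k = √(2m(E − V₀))/ℏ.
k = √(2 × 1 × 8) = 4.000.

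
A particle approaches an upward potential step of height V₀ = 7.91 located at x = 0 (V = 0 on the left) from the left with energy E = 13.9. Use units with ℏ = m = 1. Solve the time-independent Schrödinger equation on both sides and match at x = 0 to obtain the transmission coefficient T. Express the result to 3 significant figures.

The wavenumbers are k₁ = √(2mE)/ℏ = 5.273 on the left and k₂ = √(2m(E − V₀))/ℏ = 3.461 on the right.
Matching ψ and ψ′ at x = 0 gives r = (k₁ − k₂)/(k₁ + k₂), so R = r² = 0.04301 and T = 1 − R = 0.9570.

T = 0.957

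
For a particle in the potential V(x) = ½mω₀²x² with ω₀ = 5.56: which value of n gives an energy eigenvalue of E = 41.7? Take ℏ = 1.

n = 7

Invert E_n = (n + ½)ℏω₀: n = E/ℏω₀ − ½ = 7.000, so n = 7.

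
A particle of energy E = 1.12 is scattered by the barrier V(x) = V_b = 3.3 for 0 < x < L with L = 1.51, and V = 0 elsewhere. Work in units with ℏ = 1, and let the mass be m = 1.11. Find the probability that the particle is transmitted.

T = 0.00466

E < V_b: inside the barrier ψ ∝ e^{±κx} with κ = √(2m(V_b − E))/ℏ = 2.200.
κL = 3.322, sinh(κL) = 13.84.
Matching ψ, ψ′ at both faces gives T = [1 + V_b² sinh²(κL) / (4E(V_b − E))]⁻¹ = 1/214.5 = 0.00466.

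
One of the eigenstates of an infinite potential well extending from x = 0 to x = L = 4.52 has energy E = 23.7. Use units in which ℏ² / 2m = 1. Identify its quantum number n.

n = 7

From E_n = n²π²ℏ²/(2mL²) invert to n = √(2mL²E)/(πℏ).
n = (4.52/π) × √(2 × 0.5 × 23.7) = 7.004 → n = 7.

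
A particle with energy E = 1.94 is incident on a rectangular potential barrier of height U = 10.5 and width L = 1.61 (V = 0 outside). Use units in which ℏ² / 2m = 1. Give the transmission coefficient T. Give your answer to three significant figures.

T = 0.000195

E < U: inside the barrier ψ ∝ e^{±κx} with κ = √(2m(U − E))/ℏ = 2.926.
κL = 4.710, sinh(κL) = 55.55.
Matching ψ, ψ′ at both faces gives T = [1 + U² sinh²(κL) / (4E(U − E))]⁻¹ = 1/5122 = 0.000195.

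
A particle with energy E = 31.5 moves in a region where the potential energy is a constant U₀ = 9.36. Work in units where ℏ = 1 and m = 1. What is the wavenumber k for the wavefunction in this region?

With E > U₀ the solution is oscillatory, ψ ∝ e^{±ikx} with k = √(2m(E − U₀))/ℏ.
k = √(2 × 1 × 22.14) = 6.654.

k = 6.65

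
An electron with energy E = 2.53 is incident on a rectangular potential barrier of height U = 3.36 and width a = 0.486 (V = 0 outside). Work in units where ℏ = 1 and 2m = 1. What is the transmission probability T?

Since E < U the interior solution is evanescent with decay constant κ = √(2m(U − E))/ℏ = 0.9110.
κa = 0.4428, sinh(κa) = 0.4574.
The exact tunnelling result is T⁻¹ = 1 + U² sinh²(κa) / [4E(U − E)] = 1.281, so T = 0.781.

T = 0.781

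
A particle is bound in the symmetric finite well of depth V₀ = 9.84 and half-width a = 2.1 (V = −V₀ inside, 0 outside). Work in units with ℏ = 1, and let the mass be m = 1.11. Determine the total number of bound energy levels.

N = 7

Define the well-strength parameter z₀ = (a/ℏ)√(2mV₀) = 2.1 × √(2·1.11·9.84) = 9.815.
A new bound state (alternating even/odd) appears each time z₀ passes a multiple of π/2, so N = ⌊2z₀/π⌋ + 1 = ⌊6.248⌋ + 1 = 7.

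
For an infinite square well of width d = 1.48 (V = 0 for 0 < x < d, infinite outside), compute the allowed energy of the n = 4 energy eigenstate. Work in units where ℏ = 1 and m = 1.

The infinite-well eigenfunctions ψ_n = √(2/d) sin(nπx/d) vanish at both walls, giving E_n = n²π²ℏ²/(2md²).
E_4 = 4² × π² / (2 × 1 × 1.48²) = 36.05.

E = 36.0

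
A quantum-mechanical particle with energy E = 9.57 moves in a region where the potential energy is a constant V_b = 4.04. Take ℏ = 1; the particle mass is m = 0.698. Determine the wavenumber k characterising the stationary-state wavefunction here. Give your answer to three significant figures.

With E > V_b the solution is oscillatory, ψ ∝ e^{±ikx} with k = √(2m(E − V_b))/ℏ.
k = √(2 × 0.698 × 5.53) = 2.778.

k = 2.78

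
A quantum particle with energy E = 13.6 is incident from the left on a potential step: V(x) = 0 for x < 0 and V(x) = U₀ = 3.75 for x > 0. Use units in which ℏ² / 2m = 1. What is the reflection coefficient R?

The wavenumbers are k₁ = √(2mE)/ℏ = 3.688 on the left and k₂ = √(2m(E − U₀))/ℏ = 3.138 on the right.
Matching ψ and ψ′ at x = 0 gives r = (k₁ − k₂)/(k₁ + k₂), so R = r² = 0.006476 and T = 1 − R = 0.9935.

R = 0.00648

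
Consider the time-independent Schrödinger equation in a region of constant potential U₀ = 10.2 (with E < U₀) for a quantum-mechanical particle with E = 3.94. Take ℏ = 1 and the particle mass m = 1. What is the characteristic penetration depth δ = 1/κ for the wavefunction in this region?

δ = 0.283

Since E < U₀ the TISE in this region is ψ'' = κ²ψ with κ = √(2m(U₀ − E))/ℏ.
κ = √(2 × 1 × 6.26) = 3.538. The penetration depth is δ = 1/κ = 0.283.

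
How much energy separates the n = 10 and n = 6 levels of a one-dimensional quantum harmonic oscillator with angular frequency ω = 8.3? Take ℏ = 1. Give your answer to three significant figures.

E_n = ℏω(n + ½), so ΔE = (10 − 6) ℏω = 4 × 8.3 = 33.20.

ΔE = 33.2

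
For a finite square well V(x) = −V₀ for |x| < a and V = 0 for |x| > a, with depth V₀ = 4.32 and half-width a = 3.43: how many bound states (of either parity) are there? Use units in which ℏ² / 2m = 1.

N = 5

Define the well-strength parameter z₀ = (a/ℏ)√(2mV₀) = 3.43 × √(2·0.5·4.32) = 7.129.
The even/odd transcendental equations gain one root per π/2 in z₀, giving N = 1 + ⌊2z₀/π⌋ = 1 + ⌊4.539⌋ = 5.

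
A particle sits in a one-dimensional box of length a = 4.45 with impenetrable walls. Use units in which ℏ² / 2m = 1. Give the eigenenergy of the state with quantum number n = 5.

E = 12.5

The infinite-well eigenfunctions ψ_n = √(2/a) sin(nπx/a) vanish at both walls, giving E_n = n²π²ℏ²/(2ma²).
E_5 = 5² × π² / (2 × 0.5 × 4.45²) = 12.46.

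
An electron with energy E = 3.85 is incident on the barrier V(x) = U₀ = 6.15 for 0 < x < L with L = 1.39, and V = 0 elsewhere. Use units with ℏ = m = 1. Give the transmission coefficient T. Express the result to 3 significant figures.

Since E < U₀ the interior solution is evanescent with decay constant κ = √(2m(U₀ − E))/ℏ = 2.145.
κL = 2.981, sinh(κL) = 9.831.
Matching ψ, ψ′ at both faces gives T = [1 + U₀² sinh²(κL) / (4E(U₀ − E))]⁻¹ = 1/104.2 = 0.00960.

T = 0.00960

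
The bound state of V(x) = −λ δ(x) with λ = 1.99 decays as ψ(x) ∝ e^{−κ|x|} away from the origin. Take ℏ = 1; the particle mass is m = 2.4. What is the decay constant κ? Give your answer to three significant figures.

Integrating the TISE across x = 0 gives the cusp condition ψ'(0⁺) − ψ'(0⁻) = −(2mλ/ℏ²)ψ(0).
With ψ ∝ e^{−κ|x|} this yields −2κ = −2mλ/ℏ², so κ = mλ/ℏ² = 4.776.

κ = 4.78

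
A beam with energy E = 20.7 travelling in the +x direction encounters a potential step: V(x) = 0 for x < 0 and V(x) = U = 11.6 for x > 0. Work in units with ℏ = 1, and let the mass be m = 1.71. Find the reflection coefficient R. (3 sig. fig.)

The wavenumbers are k₁ = √(2mE)/ℏ = 8.414 on the left and k₂ = √(2m(E − U))/ℏ = 5.579 on the right.
Matching ψ and ψ′ at x = 0 gives r = (k₁ − k₂)/(k₁ + k₂), so R = r² = 0.04106 and T = 1 − R = 0.9589.

R = 0.0411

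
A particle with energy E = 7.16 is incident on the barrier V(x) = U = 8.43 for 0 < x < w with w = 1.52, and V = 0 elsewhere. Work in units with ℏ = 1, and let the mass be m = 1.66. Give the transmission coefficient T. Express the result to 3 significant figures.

Since E < U the interior solution is evanescent with decay constant κ = √(2m(U − E))/ℏ = 2.053.
κw = 3.121, sinh(κw) = 11.31.
The exact tunnelling result is T⁻¹ = 1 + U² sinh²(κw) / [4E(U − E)] = 251.1, so T = 0.00398.

T = 0.00398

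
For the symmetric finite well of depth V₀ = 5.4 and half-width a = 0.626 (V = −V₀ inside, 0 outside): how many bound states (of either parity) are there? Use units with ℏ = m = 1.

N = 2

The dimensionless depth is z₀ = a√(2mV₀)/ℏ = 0.626 × √(10.80) = 2.057.
The even/odd transcendental equations gain one root per π/2 in z₀, giving N = 1 + ⌊2z₀/π⌋ = 1 + ⌊1.310⌋ = 2.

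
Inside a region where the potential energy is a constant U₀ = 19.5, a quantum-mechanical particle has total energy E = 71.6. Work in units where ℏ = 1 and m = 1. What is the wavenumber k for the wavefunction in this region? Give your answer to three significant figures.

With E > U₀ the solution is oscillatory, ψ ∝ e^{±ikx} with k = √(2m(E − U₀))/ℏ.
k = √(2 × 1 × 52.1) = 10.21.

k = 10.2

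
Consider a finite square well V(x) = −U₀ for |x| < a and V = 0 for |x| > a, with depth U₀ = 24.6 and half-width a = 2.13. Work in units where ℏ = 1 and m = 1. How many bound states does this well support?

Define the well-strength parameter z₀ = (a/ℏ)√(2mU₀) = 2.13 × √(2·1·24.6) = 14.94.
A new bound state (alternating even/odd) appears each time z₀ passes a multiple of π/2, so N = ⌊2z₀/π⌋ + 1 = ⌊9.511⌋ + 1 = 10.

N = 10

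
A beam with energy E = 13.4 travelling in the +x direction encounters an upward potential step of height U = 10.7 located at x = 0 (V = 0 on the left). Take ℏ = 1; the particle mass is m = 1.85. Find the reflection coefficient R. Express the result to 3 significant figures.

R = 0.145

The wavenumbers are k₁ = √(2mE)/ℏ = 7.041 on the left and k₂ = √(2m(E − U))/ℏ = 3.161 on the right.
Matching ψ and ψ′ at x = 0 gives r = (k₁ − k₂)/(k₁ + k₂), so R = r² = 0.1447 and T = 1 − R = 0.8553.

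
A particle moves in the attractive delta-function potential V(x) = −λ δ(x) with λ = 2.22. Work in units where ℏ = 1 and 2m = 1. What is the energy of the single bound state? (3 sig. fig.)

E = -1.23

The bound state is ψ(x) = √κ e^{−κ|x|}. The derivative jump ψ'(0⁺) − ψ'(0⁻) = −(2mλ/ℏ²)ψ(0) fixes κ = mλ/ℏ² = 1.110.
Then E = −ℏ²κ²/(2m) = −mλ²/(2ℏ²) = -1.232.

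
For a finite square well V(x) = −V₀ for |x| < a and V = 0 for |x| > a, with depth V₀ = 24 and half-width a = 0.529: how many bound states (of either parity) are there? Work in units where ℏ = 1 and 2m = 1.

N = 2

Define the well-strength parameter z₀ = (a/ℏ)√(2mV₀) = 0.529 × √(2·0.5·24) = 2.592.
A new bound state (alternating even/odd) appears each time z₀ passes a multiple of π/2, so N = ⌊2z₀/π⌋ + 1 = ⌊1.650⌋ + 1 = 2.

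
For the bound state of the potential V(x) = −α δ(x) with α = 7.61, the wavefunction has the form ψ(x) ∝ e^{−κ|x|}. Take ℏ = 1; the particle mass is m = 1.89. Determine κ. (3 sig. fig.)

κ = 14.4

Integrating the TISE across x = 0 gives the cusp condition ψ'(0⁺) − ψ'(0⁻) = −(2mα/ℏ²)ψ(0).
With ψ ∝ e^{−κ|x|} this yields −2κ = −2mα/ℏ², so κ = mα/ℏ² = 14.38.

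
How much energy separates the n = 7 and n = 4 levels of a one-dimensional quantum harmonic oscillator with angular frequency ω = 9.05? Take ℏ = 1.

E_n = ℏω(n + ½), so ΔE = (7 − 4) ℏω = 3 × 9.05 = 27.15.

ΔE = 27.2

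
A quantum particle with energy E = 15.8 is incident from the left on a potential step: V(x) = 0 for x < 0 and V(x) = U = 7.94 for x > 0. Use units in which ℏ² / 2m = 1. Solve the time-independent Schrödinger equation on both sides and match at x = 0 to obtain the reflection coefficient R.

R = 0.0299

On each side the TISE gives plane waves with k = √(2m(E − V))/ℏ: k₁ = √(2·½·15.8) = 3.975, k₂ = √(2·½·7.86) = 2.804.
Matching ψ and ψ′ at x = 0 gives r = (k₁ − k₂)/(k₁ + k₂), so R = r² = 0.02986 and T = 1 − R = 0.9701.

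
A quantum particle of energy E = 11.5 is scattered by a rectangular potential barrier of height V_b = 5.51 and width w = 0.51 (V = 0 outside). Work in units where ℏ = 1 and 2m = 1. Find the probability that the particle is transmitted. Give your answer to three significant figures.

T = 0.910

E > V_b: inside the barrier k₂ = √(2m(E − V_b))/ℏ = 2.447, k₂w = 1.248.
Matching at both interfaces gives T⁻¹ = 1 + V_b² sin²(k₂w) / [4E(E − V_b)] = 1.099, hence T = 0.910.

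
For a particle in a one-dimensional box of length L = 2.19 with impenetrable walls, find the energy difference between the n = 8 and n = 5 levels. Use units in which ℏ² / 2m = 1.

ΔE = 80.3

E_n = n²π²ℏ²/(2mL²), so ΔE = (8² − 5²) π²ℏ²/(2mL²).
ΔE = 39 × π² / (2 × 0.5 × 2.19²) = 80.26.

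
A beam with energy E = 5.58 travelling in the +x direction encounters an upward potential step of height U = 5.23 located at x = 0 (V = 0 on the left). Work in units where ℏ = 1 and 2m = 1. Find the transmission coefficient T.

T = 0.641

On each side the TISE gives plane waves with k = √(2m(E − V))/ℏ: k₁ = √(2·½·5.58) = 2.362, k₂ = √(2·½·0.35) = 0.5916.
Matching ψ and ψ′ at x = 0 gives r = (k₁ − k₂)/(k₁ + k₂), so R = r² = 0.3593 and T = 1 − R = 0.6407.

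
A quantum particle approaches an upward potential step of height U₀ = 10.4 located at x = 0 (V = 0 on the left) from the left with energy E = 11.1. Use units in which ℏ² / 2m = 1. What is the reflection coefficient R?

R = 0.358

The wavenumbers are k₁ = √(2mE)/ℏ = 3.332 on the left and k₂ = √(2m(E − U₀))/ℏ = 0.8367 on the right.
Matching ψ and ψ′ at x = 0 gives r = (k₁ − k₂)/(k₁ + k₂), so R = r² = 0.3583 and T = 1 − R = 0.6417.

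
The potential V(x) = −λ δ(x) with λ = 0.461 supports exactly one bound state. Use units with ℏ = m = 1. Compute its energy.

For x ≠ 0 the bound state is ψ ∝ e^{−κ|x|}; integrating the TISE across the delta gives the cusp condition 2κ = 2mλ/ℏ², so κ = 0.4610.
Then E = −ℏ²κ²/(2m) = −mλ²/(2ℏ²) = -0.1063.

E = -0.106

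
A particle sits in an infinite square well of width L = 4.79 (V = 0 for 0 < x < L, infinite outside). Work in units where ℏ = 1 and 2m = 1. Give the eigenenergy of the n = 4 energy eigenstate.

The infinite-well eigenfunctions ψ_n = √(2/L) sin(nπx/L) vanish at both walls, giving E_n = n²π²ℏ²/(2mL²).
E_4 = 4² × π² / (2 × 0.5 × 4.79²) = 6.883.

E = 6.88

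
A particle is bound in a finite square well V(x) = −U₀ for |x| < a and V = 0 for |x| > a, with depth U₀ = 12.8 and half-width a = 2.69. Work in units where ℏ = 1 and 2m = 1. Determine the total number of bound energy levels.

N = 7

Define the well-strength parameter z₀ = (a/ℏ)√(2mU₀) = 2.69 × √(2·0.5·12.8) = 9.624.
The even/odd transcendental equations gain one root per π/2 in z₀, giving N = 1 + ⌊2z₀/π⌋ = 1 + ⌊6.127⌋ = 7.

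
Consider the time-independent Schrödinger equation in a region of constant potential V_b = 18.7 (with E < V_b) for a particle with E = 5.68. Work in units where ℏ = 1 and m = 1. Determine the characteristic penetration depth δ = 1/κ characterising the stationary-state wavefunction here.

Since E < V_b the TISE in this region is ψ'' = κ²ψ with κ = √(2m(V_b − E))/ℏ.
κ = √(2 × 1 × 13.02) = 5.103. The penetration depth is δ = 1/κ = 0.196.

δ = 0.196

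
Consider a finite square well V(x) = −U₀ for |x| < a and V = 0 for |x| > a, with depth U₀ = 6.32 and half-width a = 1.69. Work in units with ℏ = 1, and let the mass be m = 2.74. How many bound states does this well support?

Define the well-strength parameter z₀ = (a/ℏ)√(2mU₀) = 1.69 × √(2·2.74·6.32) = 9.946.
A new bound state (alternating even/odd) appears each time z₀ passes a multiple of π/2, so N = ⌊2z₀/π⌋ + 1 = ⌊6.332⌋ + 1 = 7.

N = 7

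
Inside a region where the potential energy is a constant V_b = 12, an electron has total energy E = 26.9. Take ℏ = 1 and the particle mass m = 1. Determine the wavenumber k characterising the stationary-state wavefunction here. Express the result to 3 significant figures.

k = 5.46

With E > V_b the solution is oscillatory, ψ ∝ e^{±ikx} with k = √(2m(E − V_b))/ℏ.
k = √(2 × 1 × 14.9) = 5.459.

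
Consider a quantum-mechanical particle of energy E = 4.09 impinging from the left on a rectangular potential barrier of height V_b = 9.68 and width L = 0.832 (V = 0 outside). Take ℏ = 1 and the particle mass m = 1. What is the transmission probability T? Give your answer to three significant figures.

Since E < V_b the interior solution is evanescent with decay constant κ = √(2m(V_b − E))/ℏ = 3.344.
κL = 2.782, sinh(κL) = 8.044.
The exact tunnelling result is T⁻¹ = 1 + V_b² sinh²(κL) / [4E(V_b − E)] = 67.30, so T = 0.0149.

T = 0.0149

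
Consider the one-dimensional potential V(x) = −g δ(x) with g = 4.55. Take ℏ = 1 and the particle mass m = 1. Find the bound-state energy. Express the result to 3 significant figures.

The bound state is ψ(x) = √κ e^{−κ|x|}. The derivative jump ψ'(0⁺) − ψ'(0⁻) = −(2mg/ℏ²)ψ(0) fixes κ = mg/ℏ² = 4.550.
Then E = −ℏ²κ²/(2m) = −mg²/(2ℏ²) = -10.35.

E = -10.4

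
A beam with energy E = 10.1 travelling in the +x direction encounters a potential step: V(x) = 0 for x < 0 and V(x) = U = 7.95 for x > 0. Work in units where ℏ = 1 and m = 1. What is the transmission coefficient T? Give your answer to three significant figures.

The wavenumbers are k₁ = √(2mE)/ℏ = 4.494 on the left and k₂ = √(2m(E − U))/ℏ = 2.074 on the right.
Continuity of ψ and ψ′ at the step yields the reflection amplitude r = (k₁ − k₂)/(k₁ + k₂) = 0.3686; thus R = |r|² = 0.1358, T = 0.8642.

T = 0.864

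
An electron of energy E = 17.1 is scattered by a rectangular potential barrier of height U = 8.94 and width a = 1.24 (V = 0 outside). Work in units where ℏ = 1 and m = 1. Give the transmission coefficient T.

Above the barrier the interior wavenumber is k₂ = √(2m(E − U))/ℏ = 4.040, giving phase k₂a = 5.009.
T = [1 + U² sin²(k₂a) / (4E(E − U))]⁻¹ = 1/1.131 = 0.884.

T = 0.884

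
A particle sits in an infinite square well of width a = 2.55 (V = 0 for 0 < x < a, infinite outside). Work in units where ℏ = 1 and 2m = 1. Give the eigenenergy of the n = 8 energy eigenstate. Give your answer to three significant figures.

The infinite-well eigenfunctions ψ_n = √(2/a) sin(nπx/a) vanish at both walls, giving E_n = n²π²ℏ²/(2ma²).
E_8 = 8² × π² / (2 × 0.5 × 2.55²) = 97.14.

E = 97.1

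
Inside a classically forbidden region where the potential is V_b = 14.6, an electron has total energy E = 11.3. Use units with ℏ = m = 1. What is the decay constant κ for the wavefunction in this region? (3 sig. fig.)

κ = 2.57

Since E < V_b the TISE in this region is ψ'' = κ²ψ with κ = √(2m(V_b − E))/ℏ.
κ = √(2 × 1 × 3.3) = 2.569.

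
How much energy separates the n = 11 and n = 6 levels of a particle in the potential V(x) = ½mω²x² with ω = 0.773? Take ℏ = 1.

ΔE = 3.87

E_n = ℏω(n + ½), so ΔE = (11 − 6) ℏω = 5 × 0.773 = 3.865.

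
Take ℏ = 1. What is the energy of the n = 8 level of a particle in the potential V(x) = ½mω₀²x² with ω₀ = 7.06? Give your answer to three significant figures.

E = 60.0

The oscillator eigenvalues are E_n = ℏω₀(n + ½), so E_8 = 7.06 × 8.5 = 60.01.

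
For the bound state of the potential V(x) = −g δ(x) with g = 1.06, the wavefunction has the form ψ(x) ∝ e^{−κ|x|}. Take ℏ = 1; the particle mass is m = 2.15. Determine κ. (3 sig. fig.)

κ = 2.28

Integrating the TISE across x = 0 gives the cusp condition ψ'(0⁺) − ψ'(0⁻) = −(2mg/ℏ²)ψ(0).
With ψ ∝ e^{−κ|x|} this yields −2κ = −2mg/ℏ², so κ = mg/ℏ² = 2.279.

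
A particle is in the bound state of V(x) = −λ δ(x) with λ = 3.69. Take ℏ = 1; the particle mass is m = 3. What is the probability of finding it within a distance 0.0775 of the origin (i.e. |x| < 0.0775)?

P = 0.820

The normalised bound state is ψ = √κ e^{−κ|x|} with κ = mλ/ℏ² = 11.07.
P(|x| < d) = ∫_{−d}^{d} κ e^{−2κ|x|} dx = 1 − e^{−2κd} = 1 − e^{−1.716} = 0.8202.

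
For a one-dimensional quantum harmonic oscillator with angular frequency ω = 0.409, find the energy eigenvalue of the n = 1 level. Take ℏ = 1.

The oscillator eigenvalues are E_n = ℏω(n + ½), so E_1 = 0.409 × 1.5 = 0.6135.

E = 0.614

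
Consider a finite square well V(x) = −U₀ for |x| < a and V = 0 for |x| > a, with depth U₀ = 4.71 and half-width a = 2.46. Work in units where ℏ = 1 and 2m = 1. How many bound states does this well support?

N = 4

Define the well-strength parameter z₀ = (a/ℏ)√(2mU₀) = 2.46 × √(2·0.5·4.71) = 5.339.
A new bound state (alternating even/odd) appears each time z₀ passes a multiple of π/2, so N = ⌊2z₀/π⌋ + 1 = ⌊3.399⌋ + 1 = 4.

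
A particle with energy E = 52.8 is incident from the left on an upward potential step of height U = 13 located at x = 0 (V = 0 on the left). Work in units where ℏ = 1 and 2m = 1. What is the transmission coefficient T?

T = 0.995

On each side the TISE gives plane waves with k = √(2m(E − V))/ℏ: k₁ = √(2·½·52.8) = 7.266, k₂ = √(2·½·39.8) = 6.309.
Matching ψ and ψ′ at x = 0 gives r = (k₁ − k₂)/(k₁ + k₂), so R = r² = 0.004976 and T = 1 − R = 0.9950.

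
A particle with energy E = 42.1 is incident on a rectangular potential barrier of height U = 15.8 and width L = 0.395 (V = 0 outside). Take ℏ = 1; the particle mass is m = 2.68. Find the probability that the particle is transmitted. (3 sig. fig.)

T = 0.947

E > U: inside the barrier k₂ = √(2m(E − U))/ℏ = 11.87, k₂L = 4.690.
T = [1 + U² sin²(k₂L) / (4E(E − U))]⁻¹ = 1/1.056 = 0.947.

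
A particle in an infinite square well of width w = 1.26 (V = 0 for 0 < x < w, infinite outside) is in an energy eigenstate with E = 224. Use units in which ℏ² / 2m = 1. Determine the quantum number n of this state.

For an infinite well E_n = n²π²ℏ²/(2mw²), so n = (w/πℏ)√(2mE).
n = (1.26/π) × √(2 × 0.5 × 224) = 6.003 → n = 6.

n = 6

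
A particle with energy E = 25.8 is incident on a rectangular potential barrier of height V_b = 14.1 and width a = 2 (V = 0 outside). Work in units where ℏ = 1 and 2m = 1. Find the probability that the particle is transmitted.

Above the barrier the interior wavenumber is k₂ = √(2m(E − V_b))/ℏ = 3.421, giving phase k₂a = 6.841.
Matching at both interfaces gives T⁻¹ = 1 + V_b² sin²(k₂a) / [4E(E − V_b)] = 1.046, hence T = 0.956.

T = 0.956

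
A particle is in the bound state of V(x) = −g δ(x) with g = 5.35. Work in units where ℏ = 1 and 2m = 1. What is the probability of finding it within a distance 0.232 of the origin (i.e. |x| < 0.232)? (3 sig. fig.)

P = 0.711

The normalised bound state is ψ = √κ e^{−κ|x|} with κ = mg/ℏ² = 2.675.
P(|x| < d) = ∫_{−d}^{d} κ e^{−2κ|x|} dx = 1 − e^{−2κd} = 1 − e^{−1.241} = 0.7110.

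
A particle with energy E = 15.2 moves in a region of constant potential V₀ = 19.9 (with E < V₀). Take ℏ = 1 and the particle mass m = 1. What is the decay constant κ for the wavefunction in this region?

Since E < V₀ the TISE in this region is ψ'' = κ²ψ with κ = √(2m(V₀ − E))/ℏ.
κ = √(2 × 1 × 4.7) = 3.066.

κ = 3.07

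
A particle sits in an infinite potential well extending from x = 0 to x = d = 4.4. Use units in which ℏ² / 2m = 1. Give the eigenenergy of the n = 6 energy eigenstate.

The infinite-well eigenfunctions ψ_n = √(2/d) sin(nπx/d) vanish at both walls, giving E_n = n²π²ℏ²/(2md²).
E_6 = 6² × π² / (2 × 0.5 × 4.4²) = 18.35.

E = 18.4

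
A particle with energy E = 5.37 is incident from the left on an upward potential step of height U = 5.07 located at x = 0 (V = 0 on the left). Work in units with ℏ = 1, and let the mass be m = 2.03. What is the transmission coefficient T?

T = 0.619

The wavenumbers are k₁ = √(2mE)/ℏ = 4.669 on the left and k₂ = √(2m(E − U))/ℏ = 1.104 on the right.
Matching ψ and ψ′ at x = 0 gives r = (k₁ − k₂)/(k₁ + k₂), so R = r² = 0.3815 and T = 1 − R = 0.6185.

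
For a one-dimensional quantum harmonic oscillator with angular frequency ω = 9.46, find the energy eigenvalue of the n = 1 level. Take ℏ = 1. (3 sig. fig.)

E = 14.2

Using E_n = (n + ½)ℏω: E_1 = 1.5 × 9.46 = 14.19.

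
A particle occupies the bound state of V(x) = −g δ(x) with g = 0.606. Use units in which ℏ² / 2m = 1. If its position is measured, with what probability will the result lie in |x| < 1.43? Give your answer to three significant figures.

P = 0.580

The normalised bound state is ψ = √κ e^{−κ|x|} with κ = mg/ℏ² = 0.3030.
P(|x| < d) = ∫_{−d}^{d} κ e^{−2κ|x|} dx = 1 − e^{−2κd} = 1 − e^{−0.8666} = 0.5796.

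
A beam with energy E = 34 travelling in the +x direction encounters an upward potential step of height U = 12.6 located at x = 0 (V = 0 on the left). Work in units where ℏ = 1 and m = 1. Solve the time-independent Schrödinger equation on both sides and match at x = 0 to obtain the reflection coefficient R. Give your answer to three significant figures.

On each side the TISE gives plane waves with k = √(2m(E − V))/ℏ: k₁ = √(2·1·34) = 8.246, k₂ = √(2·1·21.4) = 6.542.
Matching ψ and ψ′ at x = 0 gives r = (k₁ − k₂)/(k₁ + k₂), so R = r² = 0.01328 and T = 1 − R = 0.9867.

R = 0.0133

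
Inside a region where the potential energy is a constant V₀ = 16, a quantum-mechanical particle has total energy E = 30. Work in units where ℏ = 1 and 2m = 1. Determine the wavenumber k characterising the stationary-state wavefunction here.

With E > V₀ the solution is oscillatory, ψ ∝ e^{±ikx} with k = √(2m(E − V₀))/ℏ.
k = √(2 × 0.5 × 14) = 3.742.

k = 3.74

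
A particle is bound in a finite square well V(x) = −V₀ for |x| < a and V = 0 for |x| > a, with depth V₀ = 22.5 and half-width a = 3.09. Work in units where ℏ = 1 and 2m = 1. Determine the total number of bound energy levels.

Define the well-strength parameter z₀ = (a/ℏ)√(2mV₀) = 3.09 × √(2·0.5·22.5) = 14.66.
A new bound state (alternating even/odd) appears each time z₀ passes a multiple of π/2, so N = ⌊2z₀/π⌋ + 1 = ⌊9.331⌋ + 1 = 10.

N = 10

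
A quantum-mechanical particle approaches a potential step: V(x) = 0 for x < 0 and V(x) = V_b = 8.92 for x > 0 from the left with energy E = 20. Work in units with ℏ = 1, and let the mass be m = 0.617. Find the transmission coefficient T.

T = 0.979

On each side the TISE gives plane waves with k = √(2m(E − V))/ℏ: k₁ = √(2·0.617·20) = 4.968, k₂ = √(2·0.617·11.08) = 3.698.
Continuity of ψ and ψ′ at the step yields the reflection amplitude r = (k₁ − k₂)/(k₁ + k₂) = 0.1466; thus R = |r|² = 0.02149, T = 0.9785.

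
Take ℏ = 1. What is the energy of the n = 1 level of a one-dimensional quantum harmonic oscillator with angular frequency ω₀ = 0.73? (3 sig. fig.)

E = 1.10

Using E_n = (n + ½)ℏω₀: E_1 = 1.5 × 0.73 = 1.095.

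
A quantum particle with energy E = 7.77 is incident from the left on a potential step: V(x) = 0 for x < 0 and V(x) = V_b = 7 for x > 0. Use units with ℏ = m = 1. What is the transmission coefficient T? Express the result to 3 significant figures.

The wavenumbers are k₁ = √(2mE)/ℏ = 3.942 on the left and k₂ = √(2m(E − V_b))/ℏ = 1.241 on the right.
Continuity of ψ and ψ′ at the step yields the reflection amplitude r = (k₁ − k₂)/(k₁ + k₂) = 0.5211; thus R = |r|² = 0.2716, T = 0.7284.

T = 0.728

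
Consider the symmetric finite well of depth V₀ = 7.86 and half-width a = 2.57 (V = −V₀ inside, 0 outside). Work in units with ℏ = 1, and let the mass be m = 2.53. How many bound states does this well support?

N = 11

The dimensionless depth is z₀ = a√(2mV₀)/ℏ = 2.57 × √(39.77) = 16.21.
The even/odd transcendental equations gain one root per π/2 in z₀, giving N = 1 + ⌊2z₀/π⌋ = 1 + ⌊10.32⌋ = 11.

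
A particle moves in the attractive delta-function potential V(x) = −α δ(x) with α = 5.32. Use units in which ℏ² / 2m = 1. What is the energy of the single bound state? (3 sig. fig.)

E = -7.08

For x ≠ 0 the bound state is ψ ∝ e^{−κ|x|}; integrating the TISE across the delta gives the cusp condition 2κ = 2mα/ℏ², so κ = 2.660.
Then E = −ℏ²κ²/(2m) = −mα²/(2ℏ²) = -7.076.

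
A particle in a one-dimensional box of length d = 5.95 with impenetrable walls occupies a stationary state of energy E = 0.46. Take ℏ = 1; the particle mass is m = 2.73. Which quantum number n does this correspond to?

For an infinite well E_n = n²π²ℏ²/(2md²), so n = (d/πℏ)√(2mE).
n = (5.95/π) × √(2 × 2.73 × 0.46) = 3.002 → n = 3.

n = 3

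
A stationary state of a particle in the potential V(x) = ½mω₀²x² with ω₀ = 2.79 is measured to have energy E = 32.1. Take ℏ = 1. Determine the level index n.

E_n = ℏω₀(n + ½) ⇒ n = E/(ℏω₀) − ½ = 32.1/2.79 − 0.5 = 11.005 → n = 11.

n = 11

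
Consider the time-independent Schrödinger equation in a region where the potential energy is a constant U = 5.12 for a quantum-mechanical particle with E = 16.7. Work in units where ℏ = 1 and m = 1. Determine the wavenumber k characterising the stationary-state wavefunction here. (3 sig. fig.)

k = 4.81

With E > U the solution is oscillatory, ψ ∝ e^{±ikx} with k = √(2m(E − U))/ℏ.
k = √(2 × 1 × 11.58) = 4.812.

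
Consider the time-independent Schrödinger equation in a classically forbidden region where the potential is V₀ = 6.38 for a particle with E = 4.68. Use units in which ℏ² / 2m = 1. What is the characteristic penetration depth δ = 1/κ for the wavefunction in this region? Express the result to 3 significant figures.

δ = 0.767

Since E < V₀ the TISE in this region is ψ'' = κ²ψ with κ = √(2m(V₀ − E))/ℏ.
κ = √(2 × 0.5 × 1.7) = 1.304. The penetration depth is δ = 1/κ = 0.767.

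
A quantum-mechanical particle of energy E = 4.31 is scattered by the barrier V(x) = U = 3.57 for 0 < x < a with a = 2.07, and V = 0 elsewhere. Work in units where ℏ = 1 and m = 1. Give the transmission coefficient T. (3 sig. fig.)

E > U: inside the barrier k₂ = √(2m(E − U))/ℏ = 1.217, k₂a = 2.518.
T = [1 + U² sin²(k₂a) / (4E(E − U))]⁻¹ = 1/1.340 = 0.746.

T = 0.746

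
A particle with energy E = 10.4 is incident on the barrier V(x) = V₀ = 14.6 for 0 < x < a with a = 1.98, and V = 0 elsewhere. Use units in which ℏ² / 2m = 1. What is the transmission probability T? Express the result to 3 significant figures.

T = 0.000979

E < V₀: inside the barrier ψ ∝ e^{±κx} with κ = √(2m(V₀ − E))/ℏ = 2.049.
κa = 4.058, sinh(κa) = 28.91.
Matching ψ, ψ′ at both faces gives T = [1 + V₀² sinh²(κa) / (4E(V₀ − E))]⁻¹ = 1/1021 = 0.000979.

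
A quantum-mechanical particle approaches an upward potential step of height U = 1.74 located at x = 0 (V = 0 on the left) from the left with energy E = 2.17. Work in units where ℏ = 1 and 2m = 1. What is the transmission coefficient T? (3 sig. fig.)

The wavenumbers are k₁ = √(2mE)/ℏ = 1.473 on the left and k₂ = √(2m(E − U))/ℏ = 0.6557 on the right.
Matching ψ and ψ′ at x = 0 gives r = (k₁ − k₂)/(k₁ + k₂), so R = r² = 0.1474 and T = 1 − R = 0.8526.

T = 0.853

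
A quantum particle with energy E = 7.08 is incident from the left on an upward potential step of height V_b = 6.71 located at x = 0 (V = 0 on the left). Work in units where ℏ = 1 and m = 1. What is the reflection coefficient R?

On each side the TISE gives plane waves with k = √(2m(E − V))/ℏ: k₁ = √(2·1·7.08) = 3.763, k₂ = √(2·1·0.37) = 0.8602.
Continuity of ψ and ψ′ at the step yields the reflection amplitude r = (k₁ − k₂)/(k₁ + k₂) = 0.6279; thus R = |r|² = 0.3942, T = 0.6058.

R = 0.394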